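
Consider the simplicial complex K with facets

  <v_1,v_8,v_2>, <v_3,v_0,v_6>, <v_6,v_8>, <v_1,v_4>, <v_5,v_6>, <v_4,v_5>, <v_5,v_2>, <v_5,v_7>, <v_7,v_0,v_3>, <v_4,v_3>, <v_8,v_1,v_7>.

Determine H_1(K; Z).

Fix the vertex order v_0 < v_1 < v_2 < v_3 < v_4 < v_5 < v_6 < v_7 < v_8 and write every simplex with vertices in increasing order. Then dim K = 2 and the simplices of K are:

  0-simplices (9): [v_0], [v_1], [v_2], [v_3], [v_4], [v_5], [v_6], [v_7], [v_8]
  1-simplices (17): (17 of them)
  2-simplices (4): [v_0,v_3,v_6], [v_0,v_3,v_7], [v_1,v_2,v_8], [v_1,v_7,v_8]

so the chain groups are C_0 ≅ Z^9, C_1 ≅ Z^17, C_2 ≅ Z^4.

The boundary map ∂_1: C_1 → C_0 is given by ∂[p,q] = [q] − [p]. For instance
  ∂[v_0,v_3] = [v_3] − [v_0].
The resulting 9×17 matrix has rank 8, and its Smith normal form has invariant factors (1,1,1,1,1,1,1,1).

The boundary map ∂_2: C_2 → C_1 acts by ∂[p,q,r] = [q,r] − [p,r] + [p,q]. For instance
  ∂[v_1,v_2,v_8] = [v_2,v_8] − [v_1,v_8] + [v_1,v_2],
  ∂[v_0,v_3,v_6] = [v_3,v_6] − [v_0,v_6] + [v_0,v_3].
The 17×4 boundary matrix has rank 4 and Smith normal form diag(1,1,1,1).

Computing H_k = (kernel of ∂_k) / (image of ∂_{k+1}):

  H_1: rank ker ∂_1 − rank ∂_2 = (17 − 8) − 4 = 5, and the invariant factors of ∂_2 are all 1, so H_1 ≅ Z^5.

H_1 = Z^5.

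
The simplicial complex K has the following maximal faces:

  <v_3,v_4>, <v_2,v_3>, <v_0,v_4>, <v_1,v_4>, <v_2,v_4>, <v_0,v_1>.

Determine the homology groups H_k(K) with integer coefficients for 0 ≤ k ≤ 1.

H_0 ≅ Z,  H_1 ≅ Z^2.

Take the total order v_0 < v_1 < v_2 < v_3 < v_4 on the vertex set. Then K (dimension 1) consists of the simplices:

  0-simplices (5): [v_0], [v_1], [v_2], [v_3], [v_4]
  1-simplices (6): [v_0,v_1], [v_0,v_4], [v_1,v_4], [v_2,v_3], [v_2,v_4], [v_3,v_4]

so the chain groups are C_0 ≅ Z^5, C_1 ≅ Z^6.

∂_1: C_1 → C_0 sends each edge [p,q] (with p < q) to q − p. For instance
  ∂[v_3,v_4] = [v_4] − [v_3].
The 5×6 boundary matrix has rank 4 and Smith normal form diag(1,1,1,1).

Now H_k = ker ∂_k / im ∂_{k+1}, so:

  H_0: rank C_0 − rank ∂_1 = 5 − 4 = 1, and the invariant factors of ∂_1 are all 1, so H_0 ≅ Z.
  H_1: rank ker ∂_1 − rank ∂_2 = (6 − 4) − 0 = 2, and there is no ∂_2, so H_1 ≅ Z^2.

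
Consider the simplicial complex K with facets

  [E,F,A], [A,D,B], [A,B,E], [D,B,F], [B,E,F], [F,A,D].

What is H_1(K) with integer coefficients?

H_1 ≅ 0.

K has 5 vertices, 9 edges, 6 triangles.
rank ∂_1 = 4, rank ∂_2 = 5 ⇒ b_1 = 9 − 4 − 5 = 0; all invariant factors of ∂_2 are 1 so no torsion. So H_1 = 0.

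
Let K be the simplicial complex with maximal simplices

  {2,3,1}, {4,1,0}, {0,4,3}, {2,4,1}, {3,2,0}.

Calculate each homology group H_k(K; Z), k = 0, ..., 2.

Take the total order 0 < 1 < 2 < 3 < 4 on the vertex set. Then K (dimension 2) consists of the simplices:

  0-simplices (5): [0], [1], [2], [3], [4]
  1-simplices (10): [0,1], [0,2], [0,3], [0,4], [1,2], [1,3], [1,4], [2,3], [2,4], [3,4]
  2-simplices (5): [0,1,4], [0,2,3], [0,3,4], [1,2,3], [1,2,4]

so the chain groups are C_0 ≅ Z^5, C_1 ≅ Z^10, C_2 ≅ Z^5.

∂_1: C_1 → C_0 sends each edge [p,q] (with p < q) to q − p.
The resulting 5×10 matrix has rank 4, and its Smith normal form has invariant factors (1,1,1,1).

Boundary ∂_2: C_2 → C_1 sends each 2-simplex [p,q,r] to [q,r] − [p,r] + [p,q]. For instance
  ∂[0,2,3] = [2,3] − [0,3] + [0,2],
  ∂[1,2,4] = [2,4] − [1,4] + [1,2].
The resulting 10×5 matrix has rank 5, and its Smith normal form has invariant factors (1,1,1,1,1).

Reading off H_k = ker ∂_k / im ∂_{k+1}:

  H_0: rank C_0 − rank ∂_1 = 5 − 4 = 1, and the invariant factors of ∂_1 are all 1, so H_0 = Z.
  H_1: rank ker ∂_1 − rank ∂_2 = (10 − 4) − 5 = 1, and the invariant factors of ∂_2 are all 1, so H_1 = Z.
  H_2: rank ker ∂_2 − rank ∂_3 = (5 − 5) − 0 = 0, and there is no ∂_3, so H_2 = 0.

As a check, the Euler characteristic is 5 − 10 + 5 = 0, which agrees with 1 − 1 + 0 = 0.
(K is a triangulation of the Möbius band.)

H_0 ≅ Z,  H_1 ≅ Z,  H_2 = 0.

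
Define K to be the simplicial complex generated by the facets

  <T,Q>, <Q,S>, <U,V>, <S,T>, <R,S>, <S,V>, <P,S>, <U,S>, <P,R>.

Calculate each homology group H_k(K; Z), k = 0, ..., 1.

Fix the vertex order P < Q < R < S < T < U < V and write every simplex with vertices in increasing order. Then dim K = 1 and the simplices of K are:

  0-simplices (7): P, Q, R, S, T, U, V
  1-simplices (9): PR, PS, QS, QT, RS, ST, SU, SV, UV

so the chain groups are C_0 ≅ Z^7, C_1 ≅ Z^9.

∂_1: C_1 → C_0 is given by ∂[p,q] = [q] − [p].
As a 7×9 matrix over Z this has rank 6, with invariant factors (1,1,1,1,1,1).

Now H_k = ker ∂_k / im ∂_{k+1}, so:

  H_0: rank C_0 − rank ∂_1 = 7 − 6 = 1, and the invariant factors of ∂_1 are all 1, so H_0 = Z.
  H_1: rank ker ∂_1 − rank ∂_2 = (9 − 6) − 0 = 3, and there is no ∂_2, so H_1 = Z^3.

As a check, the Euler characteristic is 7 − 9 = -2, which agrees with 1 − 3 = -2.
(K is a triangulation of a wedge of 3 circles.)

H_0 = Z,  H_1 = Z^3.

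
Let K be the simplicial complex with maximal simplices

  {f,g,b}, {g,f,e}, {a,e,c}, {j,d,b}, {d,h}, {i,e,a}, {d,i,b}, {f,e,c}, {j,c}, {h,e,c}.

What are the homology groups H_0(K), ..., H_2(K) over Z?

H_0 ≅ Z,  H_1 ≅ Z^3,  H_2 = 0.

Fix the vertex order a < b < c < d < e < f < g < h < i < j and write every simplex with vertices in increasing order. Then dim K = 2 and the simplices of K are:

  0-simplices (10): a, b, c, d, e, f, g, h, i, j
  1-simplices (20): ac, ae, ai, bd, bf, bg, bi, bj, ce, cf, ch, cj, dh, di, dj, ef, eg, eh, ei, fg
  2-simplices (8): ace, aei, bdi, bdj, bfg, cef, ceh, efg

giving chain groups C_0 ≅ Z^10, C_1 ≅ Z^20, C_2 ≅ Z^8.

Boundary ∂_1: C_1 → C_0 is given by ∂[p,q] = [q] − [p]. For instance
  ∂dh = h − d.
The 10×20 boundary matrix has rank 9 and Smith normal form diag(1,1,1,1,1,1,1,1,1).

The boundary map ∂_2: C_2 → C_1 sends each 2-simplex [p,q,r] to [q,r] − [p,r] + [p,q]. For instance
  ∂efg = fg − eg + ef,
  ∂ace = ce − ae + ac.
The resulting 20×8 matrix has rank 8, and its Smith normal form has invariant factors (1,1,1,1,1,1,1,1).

Reading off H_k = ker ∂_k / im ∂_{k+1}:

  H_0: rank C_0 − rank ∂_1 = 10 − 9 = 1, and the invariant factors of ∂_1 are all 1, so H_0 ≅ Z.
  H_1: rank ker ∂_1 − rank ∂_2 = (20 − 9) − 8 = 3, and the invariant factors of ∂_2 are all 1, so H_1 ≅ Z^3.
  H_2: rank ker ∂_2 − rank ∂_3 = (8 − 8) − 0 = 0, and there is no ∂_3, so H_2 ≅ 0.

As a check, the Euler characteristic is 10 − 20 + 8 = -2, which agrees with 1 − 3 + 0 = -2.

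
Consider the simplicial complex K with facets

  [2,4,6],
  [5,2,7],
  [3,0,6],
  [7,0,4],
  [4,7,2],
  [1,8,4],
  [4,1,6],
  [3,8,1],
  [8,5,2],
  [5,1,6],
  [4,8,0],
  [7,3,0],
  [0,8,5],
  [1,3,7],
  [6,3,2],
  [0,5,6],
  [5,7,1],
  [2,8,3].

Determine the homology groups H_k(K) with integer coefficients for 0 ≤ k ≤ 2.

K has 9 vertices, 27 edges, 18 triangles.
rank ∂_0 = 0, rank ∂_1 = 8 ⇒ b_0 = 9 − 0 − 8 = 1; all invariant factors of ∂_1 are 1 so no torsion. So H_0 = Z.
rank ∂_1 = 8, rank ∂_2 = 17 ⇒ b_1 = 27 − 8 − 17 = 2; all invariant factors of ∂_2 are 1 so no torsion. So H_1 = Z^2.
rank ∂_2 = 17, rank ∂_3 = 0 ⇒ b_2 = 18 − 17 − 0 = 1. So H_2 = Z.

H_0 = Z,  H_1 = Z^2,  H_2 = Z.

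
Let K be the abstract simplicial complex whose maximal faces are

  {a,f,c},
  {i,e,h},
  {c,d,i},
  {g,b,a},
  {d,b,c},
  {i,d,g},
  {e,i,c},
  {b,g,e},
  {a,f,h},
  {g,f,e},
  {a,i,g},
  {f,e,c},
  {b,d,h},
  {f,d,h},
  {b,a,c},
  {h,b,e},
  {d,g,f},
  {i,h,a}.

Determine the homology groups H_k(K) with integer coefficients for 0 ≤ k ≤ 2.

H_0 = Z,  H_1 = Z^2,  H_2 = Z.

We work with the vertex ordering a < b < c < d < e < f < g < h < i. The simplices of K, each written with vertices in increasing order, are:

  0-simplices (9): a, b, c, d, e, f, g, h, i
  1-simplices (27): ab, ac, af, ag, ah, ai, bc, bd, be, bg, bh, cd, ce, cf, ci, df, dg, dh, di, ef, eg, eh, ei, fg, fh, gi, hi
  2-simplices (18): abc, abg, acf, afh, agi, ahi, bcd, bdh, beg, beh, cdi, cef, cei, dfg, dfh, dgi, efg, ehi

Hence C_0 ≅ Z^9, C_1 ≅ Z^27, C_2 ≅ Z^18.

The boundary map ∂_1: C_1 → C_0 sends each edge [p,q] (with p < q) to q − p.
This gives a 9×27 integer matrix of rank 8; reducing to Smith normal form yields diagonal entries (1,1,1,1,1,1,1,1).

∂_2: C_2 → C_1 acts by ∂[p,q,r] = [q,r] − [p,r] + [p,q]. For instance
  ∂cei = ei − ci + ce,
  ∂cef = ef − cf + ce.
This gives a 27×18 integer matrix of rank 17; reducing to Smith normal form yields diagonal entries (1,1,1,1,1,1,1,1,1,1,1,1,1,1,1,1,1).

Now H_k = ker ∂_k / im ∂_{k+1}, so:

  H_0: rank C_0 − rank ∂_1 = 9 − 8 = 1, and the invariant factors of ∂_1 are all 1, so H_0 ≅ Z.
  H_1: rank ker ∂_1 − rank ∂_2 = (27 − 8) − 17 = 2, and the invariant factors of ∂_2 are all 1, so H_1 ≅ Z^2.
  H_2: rank ker ∂_2 − rank ∂_3 = (18 − 17) − 0 = 1, and there is no ∂_3, so H_2 ≅ Z.

As a check, the Euler characteristic is 9 − 27 + 18 = 0, which agrees with 1 − 2 + 1 = 0.
(K is a triangulation of the torus T^2.)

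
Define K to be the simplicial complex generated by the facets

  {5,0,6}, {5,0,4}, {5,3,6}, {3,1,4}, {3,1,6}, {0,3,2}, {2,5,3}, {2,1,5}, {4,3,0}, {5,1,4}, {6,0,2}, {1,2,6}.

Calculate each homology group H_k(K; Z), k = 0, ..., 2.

H_0 ≅ Z,  H_1 ≅ Z/2,  H_2 = 0.

Order the vertices as 0 < 1 < 2 < 3 < 4 < 5 < 6. Listing each simplex with vertices in this order, K has dimension 2 with simplices:

  0-simplices (7): [0], [1], [2], [3], [4], [5], [6]
  1-simplices (18): [0,2], [0,3], [0,4], [0,5], [0,6], [1,2], [1,3], [1,4], [1,5], [1,6], [2,3], [2,5], [2,6], [3,4], [3,5], [3,6], [4,5], [5,6]
  2-simplices (12): [0,2,3], [0,2,6], [0,3,4], [0,4,5], [0,5,6], [1,2,5], [1,2,6], [1,3,4], [1,3,6], [1,4,5], [2,3,5], [3,5,6]

so the chain groups are C_0 ≅ Z^7, C_1 ≅ Z^18, C_2 ≅ Z^12.

The boundary map ∂_1: C_1 → C_0 maps an edge to its endpoints' difference, ∂[p,q] = q − p. For instance
  ∂[1,3] = [3] − [1].
This gives a 7×18 integer matrix of rank 6; reducing to Smith normal form yields diagonal entries (1,1,1,1,1,1).

∂_2: C_2 → C_1 sends each 2-simplex [p,q,r] to [q,r] − [p,r] + [p,q]. For instance
  ∂[0,3,4] = [3,4] − [0,4] + [0,3],
  ∂[1,2,5] = [2,5] − [1,5] + [1,2].
This gives a 18×12 integer matrix of rank 12; reducing to Smith normal form yields diagonal entries (1,1,1,1,1,1,1,1,1,1,1,2).

Reading off H_k = ker ∂_k / im ∂_{k+1}:

  H_0: rank C_0 − rank ∂_1 = 7 − 6 = 1, and the invariant factors of ∂_1 are all 1, so H_0 = Z.
  H_1: rank ker ∂_1 − rank ∂_2 = (18 − 6) − 12 = 0, and ∂_2 has invariant factor 2 > 1, so H_1 = Z/2.
  H_2: rank ker ∂_2 − rank ∂_3 = (12 − 12) − 0 = 0, and there is no ∂_3, so H_2 = 0.

(K is a triangulation of the real projective plane RP^2.)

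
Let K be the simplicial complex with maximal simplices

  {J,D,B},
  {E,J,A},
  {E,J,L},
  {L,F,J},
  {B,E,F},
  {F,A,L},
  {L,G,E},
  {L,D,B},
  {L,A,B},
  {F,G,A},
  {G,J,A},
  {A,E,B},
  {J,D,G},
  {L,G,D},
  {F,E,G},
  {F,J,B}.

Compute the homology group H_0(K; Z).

Take the total order A < B < D < E < F < G < J < L on the vertex set. Then K (dimension 2) consists of the simplices:

  0-simplices (8): A, B, D, E, F, G, J, L
  1-simplices (24): AB, AE, AF, AG, AJ, AL, BD, BE, BF, BJ, BL, DG, DJ, DL, EF, EG, EJ, EL, FG, FJ, FL, GJ, GL, JL
  2-simplices (16): ABE, ABL, AEJ, AFG, AFL, AGJ, BDJ, BDL, BEF, BFJ, DGJ, DGL, EFG, EGL, EJL, FJL

Hence C_0 ≅ Z^8, C_1 ≅ Z^24, C_2 ≅ Z^16.

The boundary map ∂_1: C_1 → C_0 is given by ∂[p,q] = [q] − [p]. For instance
  ∂AJ = J − A.
The resulting 8×24 matrix has rank 7, and its Smith normal form has invariant factors (1,1,1,1,1,1,1).

∂_2: C_2 → C_1 maps a triangle to the signed sum of its edges. For instance
  ∂EFG = FG − EG + EF,
  ∂AEJ = EJ − AJ + AE.
This gives a 24×16 integer matrix of rank 15; reducing to Smith normal form yields diagonal entries (1,1,1,1,1,1,1,1,1,1,1,1,1,1,1).

Computing H_k = (kernel of ∂_k) / (image of ∂_{k+1}):

  H_0: rank C_0 − rank ∂_1 = 8 − 7 = 1, and the invariant factors of ∂_1 are all 1, so H_0 = Z.

H_0 ≅ Z.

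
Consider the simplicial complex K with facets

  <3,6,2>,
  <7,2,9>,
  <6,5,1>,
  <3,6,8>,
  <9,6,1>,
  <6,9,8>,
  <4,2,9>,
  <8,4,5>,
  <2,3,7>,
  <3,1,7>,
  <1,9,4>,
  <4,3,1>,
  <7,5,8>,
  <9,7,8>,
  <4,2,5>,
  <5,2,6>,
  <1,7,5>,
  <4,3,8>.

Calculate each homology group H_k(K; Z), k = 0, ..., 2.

K has 9 vertices, 27 edges, 18 triangles.
rank ∂_0 = 0, rank ∂_1 = 8 ⇒ b_0 = 9 − 0 − 8 = 1; all invariant factors of ∂_1 are 1 so no torsion. So H_0 ≅ Z.
rank ∂_1 = 8, rank ∂_2 = 17 ⇒ b_1 = 27 − 8 − 17 = 2; all invariant factors of ∂_2 are 1 so no torsion. So H_1 ≅ Z^2.
rank ∂_2 = 17, rank ∂_3 = 0 ⇒ b_2 = 18 − 17 − 0 = 1. So H_2 ≅ Z.

H_0 ≅ Z,  H_1 ≅ Z^2,  H_2 ≅ Z.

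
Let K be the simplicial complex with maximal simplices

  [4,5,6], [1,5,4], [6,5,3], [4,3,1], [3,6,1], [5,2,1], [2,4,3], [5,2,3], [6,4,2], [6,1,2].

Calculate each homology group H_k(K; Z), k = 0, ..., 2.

H_0 ≅ Z,  H_1 ≅ Z/2,  H_2 = 0.

Order the vertices as 1 < 2 < 3 < 4 < 5 < 6. Listing each simplex with vertices in this order, K has dimension 2 with simplices:

  0-simplices (6): [1], [2], [3], [4], [5], [6]
  1-simplices (15): [1,2], [1,3], [1,4], [1,5], [1,6], [2,3], [2,4], [2,5], [2,6], [3,4], [3,5], [3,6], [4,5], [4,6], [5,6]
  2-simplices (10): [1,2,5], [1,2,6], [1,3,4], [1,3,6], [1,4,5], [2,3,4], [2,3,5], [2,4,6], [3,5,6], [4,5,6]

Hence C_0 ≅ Z^6, C_1 ≅ Z^15, C_2 ≅ Z^10.

∂_1: C_1 → C_0 sends each edge [p,q] (with p < q) to q − p.
The resulting 6×15 matrix has rank 5, and its Smith normal form has invariant factors (1,1,1,1,1).

∂_2: C_2 → C_1 maps a triangle to the signed sum of its edges. For instance
  ∂[1,3,6] = [3,6] − [1,6] + [1,3],
  ∂[4,5,6] = [5,6] − [4,6] + [4,5].
The resulting 15×10 matrix has rank 10, and its Smith normal form has invariant factors (1,1,1,1,1,1,1,1,1,2).

Computing H_k = (kernel of ∂_k) / (image of ∂_{k+1}):

  H_0: rank C_0 − rank ∂_1 = 6 − 5 = 1, and the invariant factors of ∂_1 are all 1, so H_0 = Z.
  H_1: rank ker ∂_1 − rank ∂_2 = (15 − 5) − 10 = 0, and ∂_2 has invariant factor 2 > 1, so H_1 = Z/2.
  H_2: rank ker ∂_2 − rank ∂_3 = (10 − 10) − 0 = 0, and there is no ∂_3, so H_2 = 0.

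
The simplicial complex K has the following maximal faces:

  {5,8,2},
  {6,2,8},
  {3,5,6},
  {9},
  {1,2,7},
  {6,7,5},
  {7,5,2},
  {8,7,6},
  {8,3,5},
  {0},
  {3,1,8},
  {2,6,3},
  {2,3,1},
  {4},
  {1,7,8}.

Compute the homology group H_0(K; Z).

H_0 = Z^4.

We work with the vertex ordering 0 < 1 < 2 < 3 < 4 < 5 < 6 < 7 < 8 < 9. The simplices of K, each written with vertices in increasing order, are:

  0-simplices (10): [0], [1], [2], [3], [4], [5], [6], [7], [8], [9]
  1-simplices (18): [1,2], [1,3], [1,7], [1,8], [2,3], [2,5], [2,6], [2,7], [2,8], [3,5], [3,6], [3,8], [5,6], [5,7], [5,8], [6,7], [6,8], [7,8]
  2-simplices (12): [1,2,3], [1,2,7], [1,3,8], [1,7,8], [2,3,6], [2,5,7], [2,5,8], [2,6,8], [3,5,6], [3,5,8], [5,6,7], [6,7,8]

giving chain groups C_0 ≅ Z^10, C_1 ≅ Z^18, C_2 ≅ Z^12.

Boundary ∂_1: C_1 → C_0 is given by ∂[p,q] = [q] − [p].
The 10×18 boundary matrix has rank 6 and Smith normal form diag(1,1,1,1,1,1).

Boundary ∂_2: C_2 → C_1 maps a triangle to the signed sum of its edges. For instance
  ∂[5,6,7] = [6,7] − [5,7] + [5,6],
  ∂[1,7,8] = [7,8] − [1,8] + [1,7].
As a 18×12 matrix over Z this has rank 12, with invariant factors (1,1,1,1,1,1,1,1,1,1,1,2).

Computing H_k = (kernel of ∂_k) / (image of ∂_{k+1}):

  H_0: rank C_0 − rank ∂_1 = 10 − 6 = 4, and the invariant factors of ∂_1 are all 1, so H_0 ≅ Z^4.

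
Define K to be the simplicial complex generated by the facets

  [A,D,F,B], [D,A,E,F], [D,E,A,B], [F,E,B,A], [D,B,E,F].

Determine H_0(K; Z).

K has 5 vertices, 10 edges, 10 triangles, 5 3-simplices.
rank ∂_0 = 0, rank ∂_1 = 4 ⇒ b_0 = 5 − 0 − 4 = 1; all invariant factors of ∂_1 are 1 so no torsion. So H_0 = Z.

H_0 = Z.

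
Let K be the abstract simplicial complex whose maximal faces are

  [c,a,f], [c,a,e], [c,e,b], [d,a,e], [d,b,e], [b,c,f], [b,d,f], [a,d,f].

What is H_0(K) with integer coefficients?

H_0 = Z.

Take the total order a < b < c < d < e < f on the vertex set. Then K (dimension 2) consists of the simplices:

  0-simplices (6): a, b, c, d, e, f
  1-simplices (12): ac, ad, ae, af, bc, bd, be, bf, ce, cf, de, df
  2-simplices (8): ace, acf, ade, adf, bce, bcf, bde, bdf

giving chain groups C_0 ≅ Z^6, C_1 ≅ Z^12, C_2 ≅ Z^8.

Boundary ∂_1: C_1 → C_0 is given by ∂[p,q] = [q] − [p]. For instance
  ∂ad = d − a.
The resulting 6×12 matrix has rank 5, and its Smith normal form has invariant factors (1,1,1,1,1).

∂_2: C_2 → C_1 acts by ∂[p,q,r] = [q,r] − [p,r] + [p,q]. For instance
  ∂bde = de − be + bd,
  ∂ace = ce − ae + ac.
The 12×8 boundary matrix has rank 7 and Smith normal form diag(1,1,1,1,1,1,1).

Now H_k = ker ∂_k / im ∂_{k+1}, so:

  H_0: rank C_0 − rank ∂_1 = 6 − 5 = 1, and the invariant factors of ∂_1 are all 1, so H_0 = Z.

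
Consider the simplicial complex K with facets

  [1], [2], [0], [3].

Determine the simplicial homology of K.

H_0 = Z^4.

Order the vertices as 0 < 1 < 2 < 3. Listing each simplex with vertices in this order, K has dimension 0 with simplices:

  0-simplices (4): [0], [1], [2], [3]

giving chain groups C_0 ≅ Z^4.

Reading off H_k = ker ∂_k / im ∂_{k+1}:

  H_0: rank C_0 − rank ∂_1 = 4 − 0 = 4, and there is no ∂_1, so H_0 ≅ Z^4.

(K is a triangulation of a set of 4 points.)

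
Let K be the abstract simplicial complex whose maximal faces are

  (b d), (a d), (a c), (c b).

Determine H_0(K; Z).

Take the total order a < b < c < d on the vertex set. Then K (dimension 1) consists of the simplices:

  0-simplices (4): a, b, c, d
  1-simplices (4): ac, ad, bc, bd

Hence C_0 ≅ Z^4, C_1 ≅ Z^4.

The boundary map ∂_1: C_1 → C_0 is given by ∂[p,q] = [q] − [p]. For instance
  ∂ad = d − a.
The 4×4 boundary matrix has rank 3 and Smith normal form diag(1,1,1).

From H_k ≅ ker(∂_k) / im(∂_{k+1}) we obtain:

  H_0: rank C_0 − rank ∂_1 = 4 − 3 = 1, and the invariant factors of ∂_1 are all 1, so H_0 ≅ Z.

H_0 ≅ Z.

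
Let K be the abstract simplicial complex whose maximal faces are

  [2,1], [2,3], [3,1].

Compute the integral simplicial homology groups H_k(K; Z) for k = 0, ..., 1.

Take the total order 1 < 2 < 3 on the vertex set. Then K (dimension 1) consists of the simplices:

  0-simplices (3): [1], [2], [3]
  1-simplices (3): [1,2], [1,3], [2,3]

Hence C_0 ≅ Z^3, C_1 ≅ Z^3.

Boundary ∂_1: C_1 → C_0 maps an edge to its endpoints' difference, ∂[p,q] = q − p. For instance
  ∂[1,2] = [2] − [1].
As a 3×3 matrix over Z this has rank 2, with invariant factors (1,1).

Now H_k = ker ∂_k / im ∂_{k+1}, so:

  H_0: rank C_0 − rank ∂_1 = 3 − 2 = 1, and the invariant factors of ∂_1 are all 1, so H_0 ≅ Z.
  H_1: rank ker ∂_1 − rank ∂_2 = (3 − 2) − 0 = 1, and there is no ∂_2, so H_1 ≅ Z.

(K is a triangulation of the circle S^1.)

H_0 = Z,  H_1 = Z.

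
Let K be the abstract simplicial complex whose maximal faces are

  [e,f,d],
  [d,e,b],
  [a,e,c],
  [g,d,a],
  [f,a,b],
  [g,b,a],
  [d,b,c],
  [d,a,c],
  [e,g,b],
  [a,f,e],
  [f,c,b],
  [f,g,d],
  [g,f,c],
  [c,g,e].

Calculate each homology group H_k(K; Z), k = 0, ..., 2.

H_0 = Z,  H_1 = Z^2,  H_2 = Z.

We work with the vertex ordering a < b < c < d < e < f < g. The simplices of K, each written with vertices in increasing order, are:

  0-simplices (7): a, b, c, d, e, f, g
  1-simplices (21): ab, ac, ad, ae, af, ag, bc, bd, be, bf, bg, cd, ce, cf, cg, de, df, dg, ef, eg, fg
  2-simplices (14): abf, abg, acd, ace, adg, aef, bcd, bcf, bde, beg, ceg, cfg, def, dfg

so the chain groups are C_0 ≅ Z^7, C_1 ≅ Z^21, C_2 ≅ Z^14.

Boundary ∂_1: C_1 → C_0 is given by ∂[p,q] = [q] − [p]. For instance
  ∂cf = f − c.
As a 7×21 matrix over Z this has rank 6, with invariant factors (1,1,1,1,1,1).

∂_2: C_2 → C_1 sends each 2-simplex [p,q,r] to [q,r] − [p,r] + [p,q]. For instance
  ∂bde = de − be + bd,
  ∂bcd = cd − bd + bc.
This gives a 21×14 integer matrix of rank 13; reducing to Smith normal form yields diagonal entries (1,1,1,1,1,1,1,1,1,1,1,1,1).

From H_k ≅ ker(∂_k) / im(∂_{k+1}) we obtain:

  H_0: rank C_0 − rank ∂_1 = 7 − 6 = 1, and the invariant factors of ∂_1 are all 1, so H_0 = Z.
  H_1: rank ker ∂_1 − rank ∂_2 = (21 − 6) − 13 = 2, and the invariant factors of ∂_2 are all 1, so H_1 = Z^2.
  H_2: rank ker ∂_2 − rank ∂_3 = (14 − 13) − 0 = 1, and there is no ∂_3, so H_2 = Z.

(K is a triangulation of the torus T^2.)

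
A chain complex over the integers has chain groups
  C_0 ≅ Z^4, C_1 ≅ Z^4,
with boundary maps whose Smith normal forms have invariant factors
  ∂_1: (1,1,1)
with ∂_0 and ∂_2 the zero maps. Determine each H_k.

H_0: b_0 = 4 − 0 − 3 = 1; torsion from ∂_1 factors > 1: none. So H_0 ≅ Z.
H_1: b_1 = 4 − 3 − 0 = 1; torsion from ∂_2 factors > 1: none. So H_1 ≅ Z.

H_0 ≅ Z,  H_1 ≅ Z.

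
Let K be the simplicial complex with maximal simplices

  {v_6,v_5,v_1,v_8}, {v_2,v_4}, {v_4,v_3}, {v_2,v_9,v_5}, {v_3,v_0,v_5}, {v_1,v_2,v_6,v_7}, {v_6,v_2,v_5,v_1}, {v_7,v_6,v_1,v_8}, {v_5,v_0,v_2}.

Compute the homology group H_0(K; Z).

H_0 ≅ Z.

Take the total order v_0 < v_1 < v_2 < v_3 < v_4 < v_5 < v_6 < v_7 < v_8 < v_9 on the vertex set. Then K (dimension 3) consists of the simplices:

  0-simplices (10): [v_0], [v_1], [v_2], [v_3], [v_4], [v_5], [v_6], [v_7], [v_8], [v_9]
  1-simplices (21): (21 of them)
  2-simplices (15): (15 of them)
  3-simplices (4): [v_1,v_2,v_5,v_6], [v_1,v_2,v_6,v_7], [v_1,v_5,v_6,v_8], [v_1,v_6,v_7,v_8]

Hence C_0 ≅ Z^10, C_1 ≅ Z^21, C_2 ≅ Z^15, C_3 ≅ Z^4.

Boundary ∂_1: C_1 → C_0 maps an edge to its endpoints' difference, ∂[p,q] = q − p. For instance
  ∂[v_3,v_5] = [v_5] − [v_3].
This gives a 10×21 integer matrix of rank 9; reducing to Smith normal form yields diagonal entries (1,1,1,1,1,1,1,1,1).

Boundary ∂_2: C_2 → C_1 maps a triangle to the signed sum of its edges. For instance
  ∂[v_1,v_2,v_6] = [v_2,v_6] − [v_1,v_6] + [v_1,v_2],
  ∂[v_1,v_6,v_7] = [v_6,v_7] − [v_1,v_7] + [v_1,v_6].
The 21×15 boundary matrix has rank 11 and Smith normal form diag(1,1,1,1,1,1,1,1,1,1,1).

The boundary map ∂_3: C_3 → C_2 sends each 3-simplex σ to the alternating sum Σ_i (−1)^i (σ with its i-th vertex removed). For instance
  ∂[v_1,v_6,v_7,v_8] = [v_6,v_7,v_8] − [v_1,v_7,v_8] + [v_1,v_6,v_8] − [v_1,v_6,v_7],
  ∂[v_1,v_2,v_6,v_7] = [v_2,v_6,v_7] − [v_1,v_6,v_7] + [v_1,v_2,v_7] − [v_1,v_2,v_6].
As a 15×4 matrix over Z this has rank 4, with invariant factors (1,1,1,1).

From H_k ≅ ker(∂_k) / im(∂_{k+1}) we obtain:

  H_0: rank C_0 − rank ∂_1 = 10 − 9 = 1, and the invariant factors of ∂_1 are all 1, so H_0 ≅ Z.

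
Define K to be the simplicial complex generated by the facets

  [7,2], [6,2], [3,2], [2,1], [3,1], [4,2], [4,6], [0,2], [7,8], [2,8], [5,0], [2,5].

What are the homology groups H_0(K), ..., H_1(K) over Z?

K has 9 vertices, 12 edges.
rank ∂_0 = 0, rank ∂_1 = 8 ⇒ b_0 = 9 − 0 − 8 = 1; all invariant factors of ∂_1 are 1 so no torsion. So H_0 ≅ Z.
rank ∂_1 = 8, rank ∂_2 = 0 ⇒ b_1 = 12 − 8 − 0 = 4. So H_1 ≅ Z^4.

H_0 = Z,  H_1 = Z^4.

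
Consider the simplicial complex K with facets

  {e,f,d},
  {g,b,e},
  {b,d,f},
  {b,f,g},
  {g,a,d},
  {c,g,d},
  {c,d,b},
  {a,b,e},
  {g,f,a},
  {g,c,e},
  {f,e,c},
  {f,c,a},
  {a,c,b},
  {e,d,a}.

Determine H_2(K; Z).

Take the total order a < b < c < d < e < f < g on the vertex set. Then K (dimension 2) consists of the simplices:

  0-simplices (7): a, b, c, d, e, f, g
  1-simplices (21): ab, ac, ad, ae, af, ag, bc, bd, be, bf, bg, cd, ce, cf, cg, de, df, dg, ef, eg, fg
  2-simplices (14): abc, abe, acf, ade, adg, afg, bcd, bdf, beg, bfg, cdg, cef, ceg, def

Hence C_0 ≅ Z^7, C_1 ≅ Z^21, C_2 ≅ Z^14.

The boundary map ∂_1: C_1 → C_0 sends each edge [p,q] (with p < q) to q − p.
The resulting 7×21 matrix has rank 6, and its Smith normal form has invariant factors (1,1,1,1,1,1).

Boundary ∂_2: C_2 → C_1 sends each 2-simplex [p,q,r] to [q,r] − [p,r] + [p,q]. For instance
  ∂adg = dg − ag + ad,
  ∂ceg = eg − cg + ce.
This gives a 21×14 integer matrix of rank 13; reducing to Smith normal form yields diagonal entries (1,1,1,1,1,1,1,1,1,1,1,1,1).

From H_k ≅ ker(∂_k) / im(∂_{k+1}) we obtain:

  H_2: rank ker ∂_2 − rank ∂_3 = (14 − 13) − 0 = 1, and there is no ∂_3, so H_2 ≅ Z.

H_2 ≅ Z.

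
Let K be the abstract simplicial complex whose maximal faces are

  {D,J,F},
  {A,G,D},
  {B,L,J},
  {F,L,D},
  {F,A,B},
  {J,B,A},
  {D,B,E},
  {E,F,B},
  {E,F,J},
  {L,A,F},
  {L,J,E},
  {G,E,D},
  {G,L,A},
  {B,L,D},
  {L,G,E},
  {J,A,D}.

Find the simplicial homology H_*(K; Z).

H_0 ≅ Z,  H_1 ≅ Z^2,  H_2 ≅ Z.

We work with the vertex ordering A < B < D < E < F < G < J < L. The simplices of K, each written with vertices in increasing order, are:

  0-simplices (8): A, B, D, E, F, G, J, L
  1-simplices (24): AB, AD, AF, AG, AJ, AL, BD, BE, BF, BJ, BL, DE, DF, DG, DJ, DL, EF, EG, EJ, EL, FJ, FL, GL, JL
  2-simplices (16): ABF, ABJ, ADG, ADJ, AFL, AGL, BDE, BDL, BEF, BJL, DEG, DFJ, DFL, EFJ, EGL, EJL

Hence C_0 ≅ Z^8, C_1 ≅ Z^24, C_2 ≅ Z^16.

The boundary map ∂_1: C_1 → C_0 maps an edge to its endpoints' difference, ∂[p,q] = q − p. For instance
  ∂BJ = J − B.
As a 8×24 matrix over Z this has rank 7, with invariant factors (1,1,1,1,1,1,1).

∂_2: C_2 → C_1 maps a triangle to the signed sum of its edges. For instance
  ∂BDL = DL − BL + BD,
  ∂AFL = FL − AL + AF.
The resulting 24×16 matrix has rank 15, and its Smith normal form has invariant factors (1,1,1,1,1,1,1,1,1,1,1,1,1,1,1).

From H_k ≅ ker(∂_k) / im(∂_{k+1}) we obtain:

  H_0: rank C_0 − rank ∂_1 = 8 − 7 = 1, and the invariant factors of ∂_1 are all 1, so H_0 = Z.
  H_1: rank ker ∂_1 − rank ∂_2 = (24 − 7) − 15 = 2, and the invariant factors of ∂_2 are all 1, so H_1 = Z^2.
  H_2: rank ker ∂_2 − rank ∂_3 = (16 − 15) − 0 = 1, and there is no ∂_3, so H_2 = Z.

As a check, the Euler characteristic is 8 − 24 + 16 = 0, which agrees with 1 − 2 + 1 = 0.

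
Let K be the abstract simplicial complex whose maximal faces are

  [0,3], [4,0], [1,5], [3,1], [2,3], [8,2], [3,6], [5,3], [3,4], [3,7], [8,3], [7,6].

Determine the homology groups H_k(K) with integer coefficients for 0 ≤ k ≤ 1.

H_0 = Z,  H_1 = Z^4.

Take the total order 0 < 1 < 2 < 3 < 4 < 5 < 6 < 7 < 8 on the vertex set. Then K (dimension 1) consists of the simplices:

  0-simplices (9): [0], [1], [2], [3], [4], [5], [6], [7], [8]
  1-simplices (12): [0,3], [0,4], [1,3], [1,5], [2,3], [2,8], [3,4], [3,5], [3,6], [3,7], [3,8], [6,7]

Hence C_0 ≅ Z^9, C_1 ≅ Z^12.

∂_1: C_1 → C_0 maps an edge to its endpoints' difference, ∂[p,q] = q − p.
The 9×12 boundary matrix has rank 8 and Smith normal form diag(1,1,1,1,1,1,1,1).

Reading off H_k = ker ∂_k / im ∂_{k+1}:

  H_0: rank C_0 − rank ∂_1 = 9 − 8 = 1, and the invariant factors of ∂_1 are all 1, so H_0 ≅ Z.
  H_1: rank ker ∂_1 − rank ∂_2 = (12 − 8) − 0 = 4, and there is no ∂_2, so H_1 ≅ Z^4.

As a check, the Euler characteristic is 9 − 12 = -3, which agrees with 1 − 4 = -3.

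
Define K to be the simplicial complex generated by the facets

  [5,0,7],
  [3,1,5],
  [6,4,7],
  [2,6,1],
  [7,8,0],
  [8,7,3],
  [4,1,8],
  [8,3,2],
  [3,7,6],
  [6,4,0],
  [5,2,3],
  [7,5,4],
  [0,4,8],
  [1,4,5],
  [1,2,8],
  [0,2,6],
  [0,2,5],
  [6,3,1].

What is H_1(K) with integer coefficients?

H_1 ≅ Z ⊕ Z/2.

Take the total order 0 < 1 < 2 < 3 < 4 < 5 < 6 < 7 < 8 on the vertex set. Then K (dimension 2) consists of the simplices:

  0-simplices (9): [0], [1], [2], [3], [4], [5], [6], [7], [8]
  1-simplices (27): (27 of them)
  2-simplices (18): [0,2,5], [0,2,6], [0,4,6], [0,4,8], [0,5,7], [0,7,8], [1,2,6], [1,2,8], [1,3,5], [1,3,6], [1,4,5], [1,4,8], [2,3,5], [2,3,8], [3,6,7], [3,7,8], [4,5,7], [4,6,7]

so the chain groups are C_0 ≅ Z^9, C_1 ≅ Z^27, C_2 ≅ Z^18.

∂_1: C_1 → C_0 is given by ∂[p,q] = [q] − [p].
The 9×27 boundary matrix has rank 8 and Smith normal form diag(1,1,1,1,1,1,1,1).

Boundary ∂_2: C_2 → C_1 sends each 2-simplex [p,q,r] to [q,r] − [p,r] + [p,q]. For instance
  ∂[3,7,8] = [7,8] − [3,8] + [3,7],
  ∂[0,7,8] = [7,8] − [0,8] + [0,7].
This gives a 27×18 integer matrix of rank 18; reducing to Smith normal form yields diagonal entries (1,1,1,1,1,1,1,1,1,1,1,1,1,1,1,1,1,2).

Computing H_k = (kernel of ∂_k) / (image of ∂_{k+1}):

  H_1: rank ker ∂_1 − rank ∂_2 = (27 − 8) − 18 = 1, and ∂_2 has invariant factor 2 > 1, so H_1 = Z ⊕ Z/2.

(K is a triangulation of the Klein bottle.)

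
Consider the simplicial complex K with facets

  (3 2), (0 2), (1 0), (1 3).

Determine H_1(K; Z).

H_1 = Z.

We work with the vertex ordering 0 < 1 < 2 < 3. The simplices of K, each written with vertices in increasing order, are:

  0-simplices (4): [0], [1], [2], [3]
  1-simplices (4): [0,1], [0,2], [1,3], [2,3]

so the chain groups are C_0 ≅ Z^4, C_1 ≅ Z^4.

Boundary ∂_1: C_1 → C_0 sends each edge [p,q] (with p < q) to q − p.
The resulting 4×4 matrix has rank 3, and its Smith normal form has invariant factors (1,1,1).

Computing H_k = (kernel of ∂_k) / (image of ∂_{k+1}):

  H_1: rank ker ∂_1 − rank ∂_2 = (4 − 3) − 0 = 1, and there is no ∂_2, so H_1 ≅ Z.

(K is a triangulation of the circle S^1.)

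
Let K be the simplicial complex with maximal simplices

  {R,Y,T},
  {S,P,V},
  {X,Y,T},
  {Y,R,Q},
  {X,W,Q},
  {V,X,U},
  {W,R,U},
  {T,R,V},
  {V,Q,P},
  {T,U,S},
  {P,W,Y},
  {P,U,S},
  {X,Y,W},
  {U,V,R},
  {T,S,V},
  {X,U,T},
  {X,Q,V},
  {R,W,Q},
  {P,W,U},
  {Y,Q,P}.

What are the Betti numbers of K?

K has 10 vertices, 30 edges, 20 triangles.
rank ∂_0 = 0, rank ∂_1 = 9 ⇒ b_0 = 10 − 0 − 9 = 1; all invariant factors of ∂_1 are 1 so no torsion. So H_0 = Z.
rank ∂_1 = 9, rank ∂_2 = 20 ⇒ b_1 = 30 − 9 − 20 = 1; ∂_2 has invariant factor(s) [2] giving torsion. So H_1 = Z ⊕ Z/2.
rank ∂_2 = 20, rank ∂_3 = 0 ⇒ b_2 = 20 − 20 − 0 = 0. So H_2 = 0.

b_0 = 1, b_1 = 1, b_2 = 0.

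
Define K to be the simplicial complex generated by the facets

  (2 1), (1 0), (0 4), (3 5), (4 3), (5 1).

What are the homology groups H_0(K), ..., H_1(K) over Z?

We work with the vertex ordering 0 < 1 < 2 < 3 < 4 < 5. The simplices of K, each written with vertices in increasing order, are:

  0-simplices (6): [0], [1], [2], [3], [4], [5]
  1-simplices (6): [0,1], [0,4], [1,2], [1,5], [3,4], [3,5]

giving chain groups C_0 ≅ Z^6, C_1 ≅ Z^6.

Boundary ∂_1: C_1 → C_0 is given by ∂[p,q] = [q] − [p]. For instance
  ∂[1,2] = [2] − [1].
As a 6×6 matrix over Z this has rank 5, with invariant factors (1,1,1,1,1).

Reading off H_k = ker ∂_k / im ∂_{k+1}:

  H_0: rank C_0 − rank ∂_1 = 6 − 5 = 1, and the invariant factors of ∂_1 are all 1, so H_0 ≅ Z.
  H_1: rank ker ∂_1 − rank ∂_2 = (6 − 5) − 0 = 1, and there is no ∂_2, so H_1 ≅ Z.

As a check, the Euler characteristic is 6 − 6 = 0, which agrees with 1 − 1 = 0.

H_0 = Z,  H_1 = Z.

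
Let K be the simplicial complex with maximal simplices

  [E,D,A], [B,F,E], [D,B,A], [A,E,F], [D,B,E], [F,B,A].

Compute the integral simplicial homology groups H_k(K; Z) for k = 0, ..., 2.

H_0 = Z,  H_1 = 0,  H_2 = Z.

K has 5 vertices, 9 edges, 6 triangles.
rank ∂_0 = 0, rank ∂_1 = 4 ⇒ b_0 = 5 − 0 − 4 = 1; all invariant factors of ∂_1 are 1 so no torsion. So H_0 = Z.
rank ∂_1 = 4, rank ∂_2 = 5 ⇒ b_1 = 9 − 4 − 5 = 0; all invariant factors of ∂_2 are 1 so no torsion. So H_1 = 0.
rank ∂_2 = 5, rank ∂_3 = 0 ⇒ b_2 = 6 − 5 − 0 = 1. So H_2 = Z.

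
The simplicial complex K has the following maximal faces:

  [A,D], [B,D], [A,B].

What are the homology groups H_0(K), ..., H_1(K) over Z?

Take the total order A < B < D on the vertex set. Then K (dimension 1) consists of the simplices:

  0-simplices (3): A, B, D
  1-simplices (3): AB, AD, BD

so the chain groups are C_0 ≅ Z^3, C_1 ≅ Z^3.

Boundary ∂_1: C_1 → C_0 sends each edge [p,q] (with p < q) to q − p. For instance
  ∂AB = B − A.
This gives a 3×3 integer matrix of rank 2; reducing to Smith normal form yields diagonal entries (1,1).

Computing H_k = (kernel of ∂_k) / (image of ∂_{k+1}):

  H_0: rank C_0 − rank ∂_1 = 3 − 2 = 1, and the invariant factors of ∂_1 are all 1, so H_0 ≅ Z.
  H_1: rank ker ∂_1 − rank ∂_2 = (3 − 2) − 0 = 1, and there is no ∂_2, so H_1 ≅ Z.

As a check, the Euler characteristic is 3 − 3 = 0, which agrees with 1 − 1 = 0.
(K is a triangulation of the circle S^1.)

H_0 ≅ Z,  H_1 ≅ Z.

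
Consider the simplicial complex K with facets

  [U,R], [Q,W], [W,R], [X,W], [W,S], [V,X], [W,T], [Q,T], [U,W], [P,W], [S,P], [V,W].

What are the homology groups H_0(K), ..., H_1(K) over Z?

Fix the vertex order P < Q < R < S < T < U < V < W < X and write every simplex with vertices in increasing order. Then dim K = 1 and the simplices of K are:

  0-simplices (9): P, Q, R, S, T, U, V, W, X
  1-simplices (12): PS, PW, QT, QW, RU, RW, SW, TW, UW, VW, VX, WX

Hence C_0 ≅ Z^9, C_1 ≅ Z^12.

∂_1: C_1 → C_0 is given by ∂[p,q] = [q] − [p]. For instance
  ∂WX = X − W.
The 9×12 boundary matrix has rank 8 and Smith normal form diag(1,1,1,1,1,1,1,1).

From H_k ≅ ker(∂_k) / im(∂_{k+1}) we obtain:

  H_0: rank C_0 − rank ∂_1 = 9 − 8 = 1, and the invariant factors of ∂_1 are all 1, so H_0 = Z.
  H_1: rank ker ∂_1 − rank ∂_2 = (12 − 8) − 0 = 4, and there is no ∂_2, so H_1 = Z^4.

As a check, the Euler characteristic is 9 − 12 = -3, which agrees with 1 − 4 = -3.
(K is a triangulation of a wedge of 4 circles.)

H_0 ≅ Z,  H_1 ≅ Z^4.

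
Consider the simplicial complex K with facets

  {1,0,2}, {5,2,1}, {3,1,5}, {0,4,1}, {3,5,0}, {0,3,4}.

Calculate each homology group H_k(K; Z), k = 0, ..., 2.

K has 6 vertices, 12 edges, 6 triangles.
rank ∂_0 = 0, rank ∂_1 = 5 ⇒ b_0 = 6 − 0 − 5 = 1; all invariant factors of ∂_1 are 1 so no torsion. So H_0 = Z.
rank ∂_1 = 5, rank ∂_2 = 6 ⇒ b_1 = 12 − 5 − 6 = 1; all invariant factors of ∂_2 are 1 so no torsion. So H_1 = Z.
rank ∂_2 = 6, rank ∂_3 = 0 ⇒ b_2 = 6 − 6 − 0 = 0. So H_2 = 0.

H_0 = Z,  H_1 = Z,  H_2 = 0.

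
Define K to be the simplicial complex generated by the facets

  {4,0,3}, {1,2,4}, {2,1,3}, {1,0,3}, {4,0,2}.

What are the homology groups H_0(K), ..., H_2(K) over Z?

H_0 ≅ Z,  H_1 ≅ Z,  H_2 = 0.

Fix the vertex order 0 < 1 < 2 < 3 < 4 and write every simplex with vertices in increasing order. Then dim K = 2 and the simplices of K are:

  0-simplices (5): [0], [1], [2], [3], [4]
  1-simplices (10): [0,1], [0,2], [0,3], [0,4], [1,2], [1,3], [1,4], [2,3], [2,4], [3,4]
  2-simplices (5): [0,1,3], [0,2,4], [0,3,4], [1,2,3], [1,2,4]

so the chain groups are C_0 ≅ Z^5, C_1 ≅ Z^10, C_2 ≅ Z^5.

The boundary map ∂_1: C_1 → C_0 is given by ∂[p,q] = [q] − [p]. For instance
  ∂[1,3] = [3] − [1].
As a 5×10 matrix over Z this has rank 4, with invariant factors (1,1,1,1).

Boundary ∂_2: C_2 → C_1 acts by ∂[p,q,r] = [q,r] − [p,r] + [p,q]. For instance
  ∂[0,2,4] = [2,4] − [0,4] + [0,2],
  ∂[0,3,4] = [3,4] − [0,4] + [0,3].
The resulting 10×5 matrix has rank 5, and its Smith normal form has invariant factors (1,1,1,1,1).

From H_k ≅ ker(∂_k) / im(∂_{k+1}) we obtain:

  H_0: rank C_0 − rank ∂_1 = 5 − 4 = 1, and the invariant factors of ∂_1 are all 1, so H_0 ≅ Z.
  H_1: rank ker ∂_1 − rank ∂_2 = (10 − 4) − 5 = 1, and the invariant factors of ∂_2 are all 1, so H_1 ≅ Z.
  H_2: rank ker ∂_2 − rank ∂_3 = (5 − 5) − 0 = 0, and there is no ∂_3, so H_2 ≅ 0.

As a check, the Euler characteristic is 5 − 10 + 5 = 0, which agrees with 1 − 1 + 0 = 0.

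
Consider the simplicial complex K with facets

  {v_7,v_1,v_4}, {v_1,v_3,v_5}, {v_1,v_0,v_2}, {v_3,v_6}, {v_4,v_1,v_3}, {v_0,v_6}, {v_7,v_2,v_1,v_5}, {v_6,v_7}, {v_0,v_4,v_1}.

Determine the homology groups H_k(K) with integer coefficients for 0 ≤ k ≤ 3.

H_0 ≅ Z,  H_1 ≅ Z^2,  H_2 = 0,  H_3 = 0.

Take the total order v_0 < v_1 < v_2 < v_3 < v_4 < v_5 < v_6 < v_7 on the vertex set. Then K (dimension 3) consists of the simplices:

  0-simplices (8): [v_0], [v_1], [v_2], [v_3], [v_4], [v_5], [v_6], [v_7]
  1-simplices (17): (17 of them)
  2-simplices (9): [v_0,v_1,v_2], [v_0,v_1,v_4], [v_1,v_2,v_5], [v_1,v_2,v_7], [v_1,v_3,v_4], [v_1,v_3,v_5], [v_1,v_4,v_7], [v_1,v_5,v_7], [v_2,v_5,v_7]
  3-simplices (1): [v_1,v_2,v_5,v_7]

so the chain groups are C_0 ≅ Z^8, C_1 ≅ Z^17, C_2 ≅ Z^9, C_3 ≅ Z^1.

The boundary map ∂_1: C_1 → C_0 sends each edge [p,q] (with p < q) to q − p. For instance
  ∂[v_0,v_2] = [v_2] − [v_0].
This gives a 8×17 integer matrix of rank 7; reducing to Smith normal form yields diagonal entries (1,1,1,1,1,1,1).

Boundary ∂_2: C_2 → C_1 maps a triangle to the signed sum of its edges. For instance
  ∂[v_1,v_2,v_5] = [v_2,v_5] − [v_1,v_5] + [v_1,v_2],
  ∂[v_1,v_4,v_7] = [v_4,v_7] − [v_1,v_7] + [v_1,v_4].
This gives a 17×9 integer matrix of rank 8; reducing to Smith normal form yields diagonal entries (1,1,1,1,1,1,1,1).

The boundary map ∂_3: C_3 → C_2 sends each 3-simplex σ to the alternating sum Σ_i (−1)^i (σ with its i-th vertex removed). For instance
  ∂[v_1,v_2,v_5,v_7] = [v_2,v_5,v_7] − [v_1,v_5,v_7] + [v_1,v_2,v_7] − [v_1,v_2,v_5].
The 9×1 boundary matrix has rank 1 and Smith normal form diag(1).

From H_k ≅ ker(∂_k) / im(∂_{k+1}) we obtain:

  H_0: rank C_0 − rank ∂_1 = 8 − 7 = 1, and the invariant factors of ∂_1 are all 1, so H_0 ≅ Z.
  H_1: rank ker ∂_1 − rank ∂_2 = (17 − 7) − 8 = 2, and the invariant factors of ∂_2 are all 1, so H_1 ≅ Z^2.
  H_2: rank ker ∂_2 − rank ∂_3 = (9 − 8) − 1 = 0, and the invariant factors of ∂_3 are all 1, so H_2 ≅ 0.
  H_3: rank ker ∂_3 − rank ∂_4 = (1 − 1) − 0 = 0, and there is no ∂_4, so H_3 ≅ 0.

As a check, the Euler characteristic is 8 − 17 + 9 − 1 = -1, which agrees with 1 − 2 + 0 − 0 = -1.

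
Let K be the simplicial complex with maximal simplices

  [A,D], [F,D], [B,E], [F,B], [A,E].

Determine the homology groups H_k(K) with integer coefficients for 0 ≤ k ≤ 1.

H_0 = Z,  H_1 = Z.

Order the vertices as A < B < D < E < F. Listing each simplex with vertices in this order, K has dimension 1 with simplices:

  0-simplices (5): A, B, D, E, F
  1-simplices (5): AD, AE, BE, BF, DF

Hence C_0 ≅ Z^5, C_1 ≅ Z^5.

Boundary ∂_1: C_1 → C_0 is given by ∂[p,q] = [q] − [p].
This gives a 5×5 integer matrix of rank 4; reducing to Smith normal form yields diagonal entries (1,1,1,1).

Now H_k = ker ∂_k / im ∂_{k+1}, so:

  H_0: rank C_0 − rank ∂_1 = 5 − 4 = 1, and the invariant factors of ∂_1 are all 1, so H_0 = Z.
  H_1: rank ker ∂_1 − rank ∂_2 = (5 − 4) − 0 = 1, and there is no ∂_2, so H_1 = Z.

(K is a triangulation of the circle S^1.)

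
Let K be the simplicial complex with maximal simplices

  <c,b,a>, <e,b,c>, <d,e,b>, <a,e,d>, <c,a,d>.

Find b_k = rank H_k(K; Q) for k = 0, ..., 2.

Fix the vertex order a < b < c < d < e and write every simplex with vertices in increasing order. Then dim K = 2 and the simplices of K are:

  0-simplices (5): a, b, c, d, e
  1-simplices (10): ab, ac, ad, ae, bc, bd, be, cd, ce, de
  2-simplices (5): abc, acd, ade, bce, bde

giving chain groups C_0 ≅ Z^5, C_1 ≅ Z^10, C_2 ≅ Z^5.

Boundary ∂_1: C_1 → C_0 sends each edge [p,q] (with p < q) to q − p. For instance
  ∂ad = d − a.
As a 5×10 matrix over Z this has rank 4, with invariant factors (1,1,1,1).

∂_2: C_2 → C_1 sends each 2-simplex [p,q,r] to [q,r] − [p,r] + [p,q]. For instance
  ∂acd = cd − ad + ac,
  ∂ade = de − ae + ad.
The 10×5 boundary matrix has rank 5 and Smith normal form diag(1,1,1,1,1).

Now H_k = ker ∂_k / im ∂_{k+1}, so:

  H_0: rank C_0 − rank ∂_1 = 5 − 4 = 1, and the invariant factors of ∂_1 are all 1, so H_0 = Z.
  H_1: rank ker ∂_1 − rank ∂_2 = (10 − 4) − 5 = 1, and the invariant factors of ∂_2 are all 1, so H_1 = Z.
  H_2: rank ker ∂_2 − rank ∂_3 = (5 − 5) − 0 = 0, and there is no ∂_3, so H_2 = 0.

Hence the Betti numbers are b_0 = 1, b_1 = 1, b_2 = 0.

b_0 = 1, b_1 = 1, b_2 = 0.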